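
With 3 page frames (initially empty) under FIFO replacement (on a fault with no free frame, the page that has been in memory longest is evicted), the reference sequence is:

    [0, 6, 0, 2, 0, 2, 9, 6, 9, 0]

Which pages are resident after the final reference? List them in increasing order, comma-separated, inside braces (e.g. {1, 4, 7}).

{0, 2, 9}

0 -> fault, frames [0]
6 -> fault, frames [0, 6]
0 -> hit
2 -> fault, frames [0, 6, 2]
0 -> hit
2 -> hit
9 -> fault, evict 0, frames [6, 2, 9]
6 -> hit
9 -> hit
0 -> fault, evict 6, frames [2, 9, 0]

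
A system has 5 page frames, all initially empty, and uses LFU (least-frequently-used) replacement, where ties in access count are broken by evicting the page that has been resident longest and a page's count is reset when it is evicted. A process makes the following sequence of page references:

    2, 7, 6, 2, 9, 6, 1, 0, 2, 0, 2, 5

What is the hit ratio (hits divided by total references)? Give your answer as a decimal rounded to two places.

0.42

2 → miss, frames [2]
7 → miss, frames [2, 7]
6 → miss, frames [2, 7, 6]
2 → hit
9 → miss, frames [2, 7, 6, 9]
6 → hit
1 → miss, frames [2, 7, 6, 9, 1]
0 → miss, evict 7, frames [2, 6, 9, 1, 0]
2 → hit
0 → hit
2 → hit
5 → miss, evict 9, frames [2, 6, 1, 0, 5]
Hits: 5 of 12 references → 5/12 = 0.4167.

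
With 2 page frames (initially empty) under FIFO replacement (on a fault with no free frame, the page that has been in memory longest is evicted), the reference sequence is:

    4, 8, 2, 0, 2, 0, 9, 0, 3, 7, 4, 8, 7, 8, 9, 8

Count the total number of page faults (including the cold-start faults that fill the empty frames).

4 -> fault, frames {4}
8 -> fault, frames {4,8}
2 -> fault, evict 4, frames {8,2}
0 -> fault, evict 8, frames {2,0}
2 -> hit
0 -> hit
9 -> fault, evict 2, frames {0,9}
0 -> hit
3 -> fault, evict 0, frames {9,3}
7 -> fault, evict 9, frames {3,7}
4 -> fault, evict 3, frames {7,4}
8 -> fault, evict 7, frames {4,8}
7 -> fault, evict 4, frames {8,7}
8 -> hit
9 -> fault, evict 8, frames {7,9}
8 -> fault, evict 7, frames {9,8}
Page faults: 12.

12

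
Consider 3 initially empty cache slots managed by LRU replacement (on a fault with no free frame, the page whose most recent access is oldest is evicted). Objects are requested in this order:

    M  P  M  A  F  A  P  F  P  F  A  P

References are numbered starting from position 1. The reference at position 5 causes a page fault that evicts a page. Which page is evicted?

P

pos 1: M -> fault, frames [M]
pos 2: P -> fault, frames [M, P]
pos 3: M -> hit
pos 4: A -> fault, frames [P, M, A]
pos 5: F -> fault, evict P, frames [M, A, F]
At position 5, page P is evicted.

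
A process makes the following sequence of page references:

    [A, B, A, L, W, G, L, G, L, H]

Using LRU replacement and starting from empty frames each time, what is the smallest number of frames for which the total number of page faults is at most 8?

2

f=1: 10 faults
f=2: 7 faults
f=3: 6 faults
f=4: 6 faults
f=5: 6 faults
f=6: 6 faults
Smallest f with faults ≤ 8 is 2.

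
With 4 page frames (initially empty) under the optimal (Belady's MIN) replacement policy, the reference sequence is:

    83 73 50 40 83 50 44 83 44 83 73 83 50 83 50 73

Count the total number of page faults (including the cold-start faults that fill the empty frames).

5

83: miss, frames {83}
73: miss, frames {83,73}
50: miss, frames {83,73,50}
40: miss, frames {83,73,50,40}
83: hit
50: hit
44: miss, evict 40, frames {83,73,50,44}
83: hit
44: hit
83: hit
73: hit
83: hit
50: hit
83: hit
50: hit
73: hit
Page faults: 5.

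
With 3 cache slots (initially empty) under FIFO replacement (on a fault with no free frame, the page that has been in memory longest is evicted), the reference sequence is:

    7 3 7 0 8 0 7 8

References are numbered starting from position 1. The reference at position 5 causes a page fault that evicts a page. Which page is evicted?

pos 1: 7 -> fault, frames (7)
pos 2: 3 -> fault, frames (7 3)
pos 3: 7 -> hit
pos 4: 0 -> fault, frames (7 3 0)
pos 5: 8 -> fault, evict 7, frames (3 0 8)
At position 5, page 7 is evicted.

7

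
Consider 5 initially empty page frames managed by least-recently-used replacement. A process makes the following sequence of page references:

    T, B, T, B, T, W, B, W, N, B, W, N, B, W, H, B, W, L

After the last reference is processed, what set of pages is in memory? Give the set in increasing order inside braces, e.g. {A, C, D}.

{B, H, L, N, W}

T → fault, frames {T}
B → fault, frames {T,B}
T → hit
B → hit
T → hit
W → fault, frames {B,T,W}
B → hit
W → hit
N → fault, frames {T,B,W,N}
B → hit
W → hit
N → hit
B → hit
W → hit
H → fault, frames {T,N,B,W,H}
B → hit
W → hit
L → fault, evict T, frames {N,H,B,W,L}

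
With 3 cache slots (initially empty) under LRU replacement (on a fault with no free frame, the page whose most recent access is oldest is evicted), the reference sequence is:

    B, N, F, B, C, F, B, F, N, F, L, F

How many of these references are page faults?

6

B → fault, frames [B]
N → fault, frames [B, N]
F → fault, frames [B, N, F]
B → hit
C → fault, evict N, frames [F, B, C]
F → hit
B → hit
F → hit
N → fault, evict C, frames [B, F, N]
F → hit
L → fault, evict B, frames [N, F, L]
F → hit
Page faults: 6.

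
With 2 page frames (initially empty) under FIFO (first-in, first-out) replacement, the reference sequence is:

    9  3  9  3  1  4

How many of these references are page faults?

9: miss, frames [9]
3: miss, frames [9, 3]
9: hit
3: hit
1: miss, evict 9, frames [3, 1]
4: miss, evict 3, frames [1, 4]
Page faults: 4.

4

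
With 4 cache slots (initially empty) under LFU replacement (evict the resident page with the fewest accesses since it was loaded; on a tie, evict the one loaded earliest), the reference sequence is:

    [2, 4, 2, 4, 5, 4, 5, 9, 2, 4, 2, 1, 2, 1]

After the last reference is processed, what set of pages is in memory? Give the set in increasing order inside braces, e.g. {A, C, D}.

2: fault, frames {2}
4: fault, frames {2,4}
2: hit
4: hit
5: fault, frames {2,4,5}
4: hit
5: hit
9: fault, frames {2,4,5,9}
2: hit
4: hit
2: hit
1: fault, evict 9, frames {2,4,5,1}
2: hit
1: hit

{1, 2, 4, 5}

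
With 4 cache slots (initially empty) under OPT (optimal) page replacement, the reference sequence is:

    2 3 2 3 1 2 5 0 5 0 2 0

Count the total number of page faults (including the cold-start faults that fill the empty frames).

2 -> fault, frames {2}
3 -> fault, frames {2,3}
2 -> hit
3 -> hit
1 -> fault, frames {2,3,1}
2 -> hit
5 -> fault, frames {2,3,1,5}
0 -> fault, evict 1, frames {2,3,5,0}
5 -> hit
0 -> hit
2 -> hit
0 -> hit
Page faults: 5.

5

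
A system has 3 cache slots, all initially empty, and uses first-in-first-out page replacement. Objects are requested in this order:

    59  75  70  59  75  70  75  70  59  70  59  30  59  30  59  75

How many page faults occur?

6

59 → miss, frames [59]
75 → miss, frames [59, 75]
70 → miss, frames [59, 75, 70]
59 → hit
75 → hit
70 → hit
75 → hit
70 → hit
59 → hit
70 → hit
59 → hit
30 → miss, evict 59, frames [75, 70, 30]
59 → miss, evict 75, frames [70, 30, 59]
30 → hit
59 → hit
75 → miss, evict 70, frames [30, 59, 75]
Page faults: 6.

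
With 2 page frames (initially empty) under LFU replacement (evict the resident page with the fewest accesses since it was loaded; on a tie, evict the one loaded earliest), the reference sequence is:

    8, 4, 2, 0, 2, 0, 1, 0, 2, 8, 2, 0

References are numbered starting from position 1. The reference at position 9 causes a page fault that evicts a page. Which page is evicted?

pos 1: 8: fault, frames (8)
pos 2: 4: fault, frames (8 4)
pos 3: 2: fault, evict 8, frames (4 2)
pos 4: 0: fault, evict 4, frames (2 0)
pos 5: 2: hit
pos 6: 0: hit
pos 7: 1: fault, evict 2, frames (0 1)
pos 8: 0: hit
pos 9: 2: fault, evict 1, frames (0 2)
At position 9, page 1 is evicted.

1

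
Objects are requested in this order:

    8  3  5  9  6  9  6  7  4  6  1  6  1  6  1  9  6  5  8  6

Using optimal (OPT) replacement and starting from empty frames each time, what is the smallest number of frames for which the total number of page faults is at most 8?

5

f=1: 20 faults
f=2: 11 faults
f=3: 10 faults
f=4: 9 faults
f=5: 8 faults
f=6: 8 faults
f=7: 8 faults
f=8: 8 faults
Smallest f with faults ≤ 8 is 5.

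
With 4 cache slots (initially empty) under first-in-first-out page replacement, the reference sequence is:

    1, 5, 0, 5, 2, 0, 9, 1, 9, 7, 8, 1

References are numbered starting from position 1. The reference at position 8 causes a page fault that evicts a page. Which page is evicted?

pos 1: 1 → miss, frames [1]
pos 2: 5 → miss, frames [1, 5]
pos 3: 0 → miss, frames [1, 5, 0]
pos 4: 5 → hit
pos 5: 2 → miss, frames [1, 5, 0, 2]
pos 6: 0 → hit
pos 7: 9 → miss, evict 1, frames [5, 0, 2, 9]
pos 8: 1 → miss, evict 5, frames [0, 2, 9, 1]
At position 8, page 5 is evicted.

5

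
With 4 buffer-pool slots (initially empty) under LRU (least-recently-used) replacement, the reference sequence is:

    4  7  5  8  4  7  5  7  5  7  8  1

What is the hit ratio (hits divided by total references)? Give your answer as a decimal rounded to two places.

4 → fault, frames {4}
7 → fault, frames {4,7}
5 → fault, frames {4,7,5}
8 → fault, frames {4,7,5,8}
4 → hit
7 → hit
5 → hit
7 → hit
5 → hit
7 → hit
8 → hit
1 → fault, evict 4, frames {5,7,8,1}
Hits: 7 of 12 references → 7/12 = 0.5833.

0.58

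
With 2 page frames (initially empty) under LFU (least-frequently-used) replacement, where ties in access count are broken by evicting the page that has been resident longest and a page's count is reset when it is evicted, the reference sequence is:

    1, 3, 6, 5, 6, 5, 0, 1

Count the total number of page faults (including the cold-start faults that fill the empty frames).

6

1 → miss, frames [1]
3 → miss, frames [1, 3]
6 → miss, evict 1, frames [3, 6]
5 → miss, evict 3, frames [6, 5]
6 → hit
5 → hit
0 → miss, evict 6, frames [5, 0]
1 → miss, evict 0, frames [5, 1]
Page faults: 6.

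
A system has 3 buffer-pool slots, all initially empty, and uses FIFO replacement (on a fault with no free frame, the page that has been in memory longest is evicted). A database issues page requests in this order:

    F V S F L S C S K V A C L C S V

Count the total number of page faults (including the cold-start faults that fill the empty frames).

12

F → miss, frames (F)
V → miss, frames (F V)
S → miss, frames (F V S)
F → hit
L → miss, evict F, frames (V S L)
S → hit
C → miss, evict V, frames (S L C)
S → hit
K → miss, evict S, frames (L C K)
V → miss, evict L, frames (C K V)
A → miss, evict C, frames (K V A)
C → miss, evict K, frames (V A C)
L → miss, evict V, frames (A C L)
C → hit
S → miss, evict A, frames (C L S)
V → miss, evict C, frames (L S V)
Page faults: 12.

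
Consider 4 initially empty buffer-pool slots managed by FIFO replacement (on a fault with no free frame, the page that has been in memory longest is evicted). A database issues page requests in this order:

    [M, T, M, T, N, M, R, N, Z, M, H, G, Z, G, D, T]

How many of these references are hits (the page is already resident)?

M → miss, frames [M]
T → miss, frames [M, T]
M → hit
T → hit
N → miss, frames [M, T, N]
M → hit
R → miss, frames [M, T, N, R]
N → hit
Z → miss, evict M, frames [T, N, R, Z]
M → miss, evict T, frames [N, R, Z, M]
H → miss, evict N, frames [R, Z, M, H]
G → miss, evict R, frames [Z, M, H, G]
Z → hit
G → hit
D → miss, evict Z, frames [M, H, G, D]
T → miss, evict M, frames [H, G, D, T]
Hits: 6.

6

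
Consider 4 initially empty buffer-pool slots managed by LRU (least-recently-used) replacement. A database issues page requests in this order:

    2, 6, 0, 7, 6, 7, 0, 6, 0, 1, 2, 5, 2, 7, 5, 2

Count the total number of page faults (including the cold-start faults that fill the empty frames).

2 → fault, frames [2]
6 → fault, frames [2, 6]
0 → fault, frames [2, 6, 0]
7 → fault, frames [2, 6, 0, 7]
6 → hit
7 → hit
0 → hit
6 → hit
0 → hit
1 → fault, evict 2, frames [7, 6, 0, 1]
2 → fault, evict 7, frames [6, 0, 1, 2]
5 → fault, evict 6, frames [0, 1, 2, 5]
2 → hit
7 → fault, evict 0, frames [1, 5, 2, 7]
5 → hit
2 → hit
Page faults: 8.

8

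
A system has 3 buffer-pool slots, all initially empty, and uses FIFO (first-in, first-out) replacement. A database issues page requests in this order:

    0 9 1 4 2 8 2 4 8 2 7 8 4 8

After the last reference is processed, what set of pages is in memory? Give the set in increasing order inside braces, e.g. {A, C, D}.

0: miss, frames {0}
9: miss, frames {0,9}
1: miss, frames {0,9,1}
4: miss, evict 0, frames {9,1,4}
2: miss, evict 9, frames {1,4,2}
8: miss, evict 1, frames {4,2,8}
2: hit
4: hit
8: hit
2: hit
7: miss, evict 4, frames {2,8,7}
8: hit
4: miss, evict 2, frames {8,7,4}
8: hit

{4, 7, 8}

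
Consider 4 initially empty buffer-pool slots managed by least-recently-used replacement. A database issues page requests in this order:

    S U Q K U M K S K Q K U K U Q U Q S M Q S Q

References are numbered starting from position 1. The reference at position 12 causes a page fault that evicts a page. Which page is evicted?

pos 1: S -> fault, frames [S]
pos 2: U -> fault, frames [S, U]
pos 3: Q -> fault, frames [S, U, Q]
pos 4: K -> fault, frames [S, U, Q, K]
pos 5: U -> hit
pos 6: M -> fault, evict S, frames [Q, K, U, M]
pos 7: K -> hit
pos 8: S -> fault, evict Q, frames [U, M, K, S]
pos 9: K -> hit
pos 10: Q -> fault, evict U, frames [M, S, K, Q]
pos 11: K -> hit
pos 12: U -> fault, evict M, frames [S, Q, K, U]
At position 12, page M is evicted.

M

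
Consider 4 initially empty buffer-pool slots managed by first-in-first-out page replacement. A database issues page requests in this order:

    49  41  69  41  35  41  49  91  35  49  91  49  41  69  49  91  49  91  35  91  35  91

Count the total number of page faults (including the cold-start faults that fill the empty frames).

49 -> fault, frames {49}
41 -> fault, frames {49,41}
69 -> fault, frames {49,41,69}
41 -> hit
35 -> fault, frames {49,41,69,35}
41 -> hit
49 -> hit
91 -> fault, evict 49, frames {41,69,35,91}
35 -> hit
49 -> fault, evict 41, frames {69,35,91,49}
91 -> hit
49 -> hit
41 -> fault, evict 69, frames {35,91,49,41}
69 -> fault, evict 35, frames {91,49,41,69}
49 -> hit
91 -> hit
49 -> hit
91 -> hit
35 -> fault, evict 91, frames {49,41,69,35}
91 -> fault, evict 49, frames {41,69,35,91}
35 -> hit
91 -> hit
Page faults: 10.

10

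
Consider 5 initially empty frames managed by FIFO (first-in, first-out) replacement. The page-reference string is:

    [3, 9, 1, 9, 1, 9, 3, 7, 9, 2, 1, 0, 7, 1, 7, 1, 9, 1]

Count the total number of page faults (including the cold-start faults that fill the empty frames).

6

3 → miss, frames (3)
9 → miss, frames (3 9)
1 → miss, frames (3 9 1)
9 → hit
1 → hit
9 → hit
3 → hit
7 → miss, frames (3 9 1 7)
9 → hit
2 → miss, frames (3 9 1 7 2)
1 → hit
0 → miss, evict 3, frames (9 1 7 2 0)
7 → hit
1 → hit
7 → hit
1 → hit
9 → hit
1 → hit
Page faults: 6.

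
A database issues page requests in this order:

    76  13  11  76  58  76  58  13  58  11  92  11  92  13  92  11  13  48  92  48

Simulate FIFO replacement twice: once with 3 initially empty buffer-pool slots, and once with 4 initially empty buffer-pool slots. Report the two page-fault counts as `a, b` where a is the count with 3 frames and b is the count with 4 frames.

9, 6

3 frames: F F F . F F . F . F F . . . . . . F . . → 9 faults.
4 frames: F F F . F . . . . . F . . . . . . F . . → 6 faults.
6 < 9: adding a frame reduced faults, as is typical.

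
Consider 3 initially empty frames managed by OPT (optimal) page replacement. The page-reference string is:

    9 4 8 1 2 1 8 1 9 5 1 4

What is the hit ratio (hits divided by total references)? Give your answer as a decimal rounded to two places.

9 → miss, frames (9)
4 → miss, frames (9 4)
8 → miss, frames (9 4 8)
1 → miss, evict 4, frames (9 8 1)
2 → miss, evict 9, frames (8 1 2)
1 → hit
8 → hit
1 → hit
9 → miss, evict 2, frames (8 1 9)
5 → miss, evict 9, frames (8 1 5)
1 → hit
4 → miss, evict 5, frames (8 1 4)
Hits: 4 of 12 references → 4/12 = 0.3333.

0.33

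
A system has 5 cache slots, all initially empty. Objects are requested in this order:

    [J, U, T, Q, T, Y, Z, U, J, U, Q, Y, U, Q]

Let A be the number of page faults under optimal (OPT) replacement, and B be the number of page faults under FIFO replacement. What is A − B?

Under OPT: F F F F . F F . . . . . . . → 6 faults.
Under FIFO: F F F F . F F . F F . . . . → 8 faults.
A − B = 6 − 8 = -2.

-2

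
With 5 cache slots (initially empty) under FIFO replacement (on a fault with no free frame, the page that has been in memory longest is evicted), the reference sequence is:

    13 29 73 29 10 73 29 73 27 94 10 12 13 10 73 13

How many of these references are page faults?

13 → fault, frames [13]
29 → fault, frames [13, 29]
73 → fault, frames [13, 29, 73]
29 → hit
10 → fault, frames [13, 29, 73, 10]
73 → hit
29 → hit
73 → hit
27 → fault, frames [13, 29, 73, 10, 27]
94 → fault, evict 13, frames [29, 73, 10, 27, 94]
10 → hit
12 → fault, evict 29, frames [73, 10, 27, 94, 12]
13 → fault, evict 73, frames [10, 27, 94, 12, 13]
10 → hit
73 → fault, evict 10, frames [27, 94, 12, 13, 73]
13 → hit
Page faults: 9.

9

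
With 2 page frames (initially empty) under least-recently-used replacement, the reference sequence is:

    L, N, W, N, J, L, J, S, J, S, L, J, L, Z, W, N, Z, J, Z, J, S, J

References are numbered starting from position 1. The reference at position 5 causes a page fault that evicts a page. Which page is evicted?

W

pos 1: L → miss, frames (L)
pos 2: N → miss, frames (L N)
pos 3: W → miss, evict L, frames (N W)
pos 4: N → hit
pos 5: J → miss, evict W, frames (N J)
At position 5, page W is evicted.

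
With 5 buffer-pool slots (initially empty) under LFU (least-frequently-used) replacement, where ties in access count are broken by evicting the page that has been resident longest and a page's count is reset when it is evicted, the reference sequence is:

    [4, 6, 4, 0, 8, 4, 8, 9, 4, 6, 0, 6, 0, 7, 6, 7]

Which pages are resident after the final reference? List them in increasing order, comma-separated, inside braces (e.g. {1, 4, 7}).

{0, 4, 6, 7, 8}

4 -> fault, frames (4)
6 -> fault, frames (4 6)
4 -> hit
0 -> fault, frames (4 6 0)
8 -> fault, frames (4 6 0 8)
4 -> hit
8 -> hit
9 -> fault, frames (4 6 0 8 9)
4 -> hit
6 -> hit
0 -> hit
6 -> hit
0 -> hit
7 -> fault, evict 9, frames (4 6 0 8 7)
6 -> hit
7 -> hit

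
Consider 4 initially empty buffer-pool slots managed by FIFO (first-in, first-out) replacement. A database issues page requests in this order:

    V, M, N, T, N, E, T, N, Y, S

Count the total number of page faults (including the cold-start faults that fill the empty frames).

7

V → fault, frames [V]
M → fault, frames [V, M]
N → fault, frames [V, M, N]
T → fault, frames [V, M, N, T]
N → hit
E → fault, evict V, frames [M, N, T, E]
T → hit
N → hit
Y → fault, evict M, frames [N, T, E, Y]
S → fault, evict N, frames [T, E, Y, S]
Page faults: 7.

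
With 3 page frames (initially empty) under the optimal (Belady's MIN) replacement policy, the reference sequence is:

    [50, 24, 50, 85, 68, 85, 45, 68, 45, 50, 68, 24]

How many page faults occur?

6

50: fault, frames [50]
24: fault, frames [50, 24]
50: hit
85: fault, frames [50, 24, 85]
68: fault, evict 24, frames [50, 85, 68]
85: hit
45: fault, evict 85, frames [50, 68, 45]
68: hit
45: hit
50: hit
68: hit
24: fault, evict 45, frames [50, 68, 24]
Page faults: 6.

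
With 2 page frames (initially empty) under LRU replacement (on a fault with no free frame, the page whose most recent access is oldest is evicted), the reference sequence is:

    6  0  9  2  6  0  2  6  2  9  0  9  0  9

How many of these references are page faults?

6: miss, frames {6}
0: miss, frames {6,0}
9: miss, evict 6, frames {0,9}
2: miss, evict 0, frames {9,2}
6: miss, evict 9, frames {2,6}
0: miss, evict 2, frames {6,0}
2: miss, evict 6, frames {0,2}
6: miss, evict 0, frames {2,6}
2: hit
9: miss, evict 6, frames {2,9}
0: miss, evict 2, frames {9,0}
9: hit
0: hit
9: hit
Page faults: 10.

10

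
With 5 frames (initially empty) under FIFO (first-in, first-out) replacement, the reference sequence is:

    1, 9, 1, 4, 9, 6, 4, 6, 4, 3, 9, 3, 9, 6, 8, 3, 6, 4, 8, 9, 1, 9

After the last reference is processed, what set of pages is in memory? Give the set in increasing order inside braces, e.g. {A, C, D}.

{1, 3, 6, 8, 9}

1 -> miss, frames (1)
9 -> miss, frames (1 9)
1 -> hit
4 -> miss, frames (1 9 4)
9 -> hit
6 -> miss, frames (1 9 4 6)
4 -> hit
6 -> hit
4 -> hit
3 -> miss, frames (1 9 4 6 3)
9 -> hit
3 -> hit
9 -> hit
6 -> hit
8 -> miss, evict 1, frames (9 4 6 3 8)
3 -> hit
6 -> hit
4 -> hit
8 -> hit
9 -> hit
1 -> miss, evict 9, frames (4 6 3 8 1)
9 -> miss, evict 4, frames (6 3 8 1 9)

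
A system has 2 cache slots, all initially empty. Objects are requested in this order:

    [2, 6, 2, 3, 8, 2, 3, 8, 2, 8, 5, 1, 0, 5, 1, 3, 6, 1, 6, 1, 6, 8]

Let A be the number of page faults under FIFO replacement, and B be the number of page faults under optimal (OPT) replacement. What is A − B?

Under FIFO: F F . F F F F F F . F F F F F F F F . . . F → 17 faults.
Under OPT: F F . F F . F . F . F F F . F F F . . . . F → 13 faults.
A − B = 17 − 13 = 4.

4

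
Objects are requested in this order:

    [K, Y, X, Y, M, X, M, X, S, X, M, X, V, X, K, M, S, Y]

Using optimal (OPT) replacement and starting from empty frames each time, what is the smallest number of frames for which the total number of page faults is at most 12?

2

f=1: 18 faults
f=2: 11 faults
f=3: 9 faults
f=4: 8 faults
f=5: 7 faults
f=6: 6 faults
Smallest f with faults ≤ 12 is 2.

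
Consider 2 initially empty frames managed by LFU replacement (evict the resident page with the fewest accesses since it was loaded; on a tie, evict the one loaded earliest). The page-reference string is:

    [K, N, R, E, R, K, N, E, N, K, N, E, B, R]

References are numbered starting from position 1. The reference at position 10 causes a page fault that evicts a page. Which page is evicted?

pos 1: K → fault, frames [K]
pos 2: N → fault, frames [K, N]
pos 3: R → fault, evict K, frames [N, R]
pos 4: E → fault, evict N, frames [R, E]
pos 5: R → hit
pos 6: K → fault, evict E, frames [R, K]
pos 7: N → fault, evict K, frames [R, N]
pos 8: E → fault, evict N, frames [R, E]
pos 9: N → fault, evict E, frames [R, N]
pos 10: K → fault, evict N, frames [R, K]
At position 10, page N is evicted.

N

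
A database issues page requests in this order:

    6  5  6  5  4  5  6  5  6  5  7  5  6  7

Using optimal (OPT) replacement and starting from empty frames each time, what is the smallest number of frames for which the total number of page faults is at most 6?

f=1: 14 faults
f=2: 6 faults
f=3: 4 faults
f=4: 4 faults
Smallest f with faults ≤ 6 is 2.

2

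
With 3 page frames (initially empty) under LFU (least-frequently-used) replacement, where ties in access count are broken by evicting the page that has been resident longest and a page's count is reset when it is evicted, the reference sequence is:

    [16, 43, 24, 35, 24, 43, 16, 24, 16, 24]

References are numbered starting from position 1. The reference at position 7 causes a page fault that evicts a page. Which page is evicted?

35

pos 1: 16 → fault, frames (16)
pos 2: 43 → fault, frames (16 43)
pos 3: 24 → fault, frames (16 43 24)
pos 4: 35 → fault, evict 16, frames (43 24 35)
pos 5: 24 → hit
pos 6: 43 → hit
pos 7: 16 → fault, evict 35, frames (43 24 16)
At position 7, page 35 is evicted.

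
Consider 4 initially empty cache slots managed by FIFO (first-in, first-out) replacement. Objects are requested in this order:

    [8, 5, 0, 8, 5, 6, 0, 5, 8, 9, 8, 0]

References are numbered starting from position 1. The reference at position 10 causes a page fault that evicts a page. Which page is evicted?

pos 1: 8 → fault, frames {8}
pos 2: 5 → fault, frames {8,5}
pos 3: 0 → fault, frames {8,5,0}
pos 4: 8 → hit
pos 5: 5 → hit
pos 6: 6 → fault, frames {8,5,0,6}
pos 7: 0 → hit
pos 8: 5 → hit
pos 9: 8 → hit
pos 10: 9 → fault, evict 8, frames {5,0,6,9}
At position 10, page 8 is evicted.

8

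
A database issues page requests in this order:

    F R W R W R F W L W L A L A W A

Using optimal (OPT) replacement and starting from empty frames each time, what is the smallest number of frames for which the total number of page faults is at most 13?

f=1: 16 faults
f=2: 7 faults
f=3: 5 faults
f=4: 5 faults
f=5: 5 faults
Smallest f with faults ≤ 13 is 2.

2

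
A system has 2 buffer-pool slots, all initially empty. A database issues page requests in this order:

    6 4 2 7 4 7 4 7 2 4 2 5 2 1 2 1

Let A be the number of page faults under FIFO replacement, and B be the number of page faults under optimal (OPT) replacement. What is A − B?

2

Under FIFO: F F F F F . . . F . . F . F F . → 9 faults.
Under OPT: F F F F . . . . F . . F . F . . → 7 faults.
A − B = 9 − 7 = 2.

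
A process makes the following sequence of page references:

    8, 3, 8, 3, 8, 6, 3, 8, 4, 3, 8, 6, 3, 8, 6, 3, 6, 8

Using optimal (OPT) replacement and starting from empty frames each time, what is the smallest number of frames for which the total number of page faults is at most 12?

2

f=1: 18 faults
f=2: 10 faults
f=3: 5 faults
f=4: 4 faults
Smallest f with faults ≤ 12 is 2.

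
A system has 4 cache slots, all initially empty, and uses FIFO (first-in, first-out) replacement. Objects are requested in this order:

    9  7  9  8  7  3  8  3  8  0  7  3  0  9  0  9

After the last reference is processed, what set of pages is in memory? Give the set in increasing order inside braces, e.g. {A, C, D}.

9 → miss, frames (9)
7 → miss, frames (9 7)
9 → hit
8 → miss, frames (9 7 8)
7 → hit
3 → miss, frames (9 7 8 3)
8 → hit
3 → hit
8 → hit
0 → miss, evict 9, frames (7 8 3 0)
7 → hit
3 → hit
0 → hit
9 → miss, evict 7, frames (8 3 0 9)
0 → hit
9 → hit

{0, 3, 8, 9}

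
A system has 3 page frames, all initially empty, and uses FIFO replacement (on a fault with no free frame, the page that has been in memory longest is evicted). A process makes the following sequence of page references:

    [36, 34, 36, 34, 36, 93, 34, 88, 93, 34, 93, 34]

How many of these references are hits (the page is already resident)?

36 → fault, frames (36)
34 → fault, frames (36 34)
36 → hit
34 → hit
36 → hit
93 → fault, frames (36 34 93)
34 → hit
88 → fault, evict 36, frames (34 93 88)
93 → hit
34 → hit
93 → hit
34 → hit
Hits: 8.

8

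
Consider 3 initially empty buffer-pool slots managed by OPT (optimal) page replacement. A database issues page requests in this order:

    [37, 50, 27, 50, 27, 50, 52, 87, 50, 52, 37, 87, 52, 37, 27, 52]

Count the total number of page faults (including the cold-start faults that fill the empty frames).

7

37 → fault, frames (37)
50 → fault, frames (37 50)
27 → fault, frames (37 50 27)
50 → hit
27 → hit
50 → hit
52 → fault, evict 27, frames (37 50 52)
87 → fault, evict 37, frames (50 52 87)
50 → hit
52 → hit
37 → fault, evict 50, frames (52 87 37)
87 → hit
52 → hit
37 → hit
27 → fault, evict 37, frames (52 87 27)
52 → hit
Page faults: 7.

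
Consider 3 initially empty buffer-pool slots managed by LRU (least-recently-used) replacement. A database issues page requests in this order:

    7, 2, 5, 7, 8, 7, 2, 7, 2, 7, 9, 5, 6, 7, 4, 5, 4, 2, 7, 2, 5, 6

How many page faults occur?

7 → miss, frames [7]
2 → miss, frames [7, 2]
5 → miss, frames [7, 2, 5]
7 → hit
8 → miss, evict 2, frames [5, 7, 8]
7 → hit
2 → miss, evict 5, frames [8, 7, 2]
7 → hit
2 → hit
7 → hit
9 → miss, evict 8, frames [2, 7, 9]
5 → miss, evict 2, frames [7, 9, 5]
6 → miss, evict 7, frames [9, 5, 6]
7 → miss, evict 9, frames [5, 6, 7]
4 → miss, evict 5, frames [6, 7, 4]
5 → miss, evict 6, frames [7, 4, 5]
4 → hit
2 → miss, evict 7, frames [5, 4, 2]
7 → miss, evict 5, frames [4, 2, 7]
2 → hit
5 → miss, evict 4, frames [7, 2, 5]
6 → miss, evict 7, frames [2, 5, 6]
Page faults: 15.

15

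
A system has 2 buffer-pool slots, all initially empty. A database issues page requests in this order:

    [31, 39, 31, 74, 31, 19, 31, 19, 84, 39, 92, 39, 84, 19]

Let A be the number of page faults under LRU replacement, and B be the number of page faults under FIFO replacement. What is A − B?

Under LRU: F F . F . F . . F F F . F F → 9 faults.
Under FIFO: F F . F F F . . F F F . F F → 10 faults.
A − B = 9 − 10 = -1.

-1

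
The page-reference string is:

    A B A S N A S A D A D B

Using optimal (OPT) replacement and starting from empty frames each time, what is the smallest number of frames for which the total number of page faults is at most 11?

f=1: 12 faults
f=2: 7 faults
f=3: 6 faults
f=4: 5 faults
f=5: 5 faults
Smallest f with faults ≤ 11 is 2.

2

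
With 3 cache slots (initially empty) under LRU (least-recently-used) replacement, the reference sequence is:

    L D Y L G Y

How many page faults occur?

L -> fault, frames {L}
D -> fault, frames {L,D}
Y -> fault, frames {L,D,Y}
L -> hit
G -> fault, evict D, frames {Y,L,G}
Y -> hit
Page faults: 4.

4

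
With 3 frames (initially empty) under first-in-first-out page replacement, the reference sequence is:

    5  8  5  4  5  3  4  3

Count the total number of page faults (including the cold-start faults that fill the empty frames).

5: miss, frames [5]
8: miss, frames [5, 8]
5: hit
4: miss, frames [5, 8, 4]
5: hit
3: miss, evict 5, frames [8, 4, 3]
4: hit
3: hit
Page faults: 4.

4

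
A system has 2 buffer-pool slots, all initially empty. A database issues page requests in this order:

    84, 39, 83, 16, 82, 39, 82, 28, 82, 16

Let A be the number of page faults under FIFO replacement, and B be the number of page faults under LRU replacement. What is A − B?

Under FIFO: F F F F F F . F F F → 9 faults.
Under LRU: F F F F F F . F . F → 8 faults.
A − B = 9 − 8 = 1.

1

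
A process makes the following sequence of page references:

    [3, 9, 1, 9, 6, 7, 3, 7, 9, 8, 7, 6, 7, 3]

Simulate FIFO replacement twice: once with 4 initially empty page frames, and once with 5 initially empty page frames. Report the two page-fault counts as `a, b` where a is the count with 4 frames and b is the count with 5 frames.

4 frames: F F F . F F F . F F . F F F → 11 faults.
5 frames: F F F . F F . . . F . . . F → 7 faults.
7 < 11: adding a frame reduced faults, as is typical.

11, 7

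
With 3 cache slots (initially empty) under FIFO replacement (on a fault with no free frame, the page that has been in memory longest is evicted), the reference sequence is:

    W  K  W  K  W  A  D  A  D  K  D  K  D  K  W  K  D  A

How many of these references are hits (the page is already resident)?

W: miss, frames {W}
K: miss, frames {W,K}
W: hit
K: hit
W: hit
A: miss, frames {W,K,A}
D: miss, evict W, frames {K,A,D}
A: hit
D: hit
K: hit
D: hit
K: hit
D: hit
K: hit
W: miss, evict K, frames {A,D,W}
K: miss, evict A, frames {D,W,K}
D: hit
A: miss, evict D, frames {W,K,A}
Hits: 11.

11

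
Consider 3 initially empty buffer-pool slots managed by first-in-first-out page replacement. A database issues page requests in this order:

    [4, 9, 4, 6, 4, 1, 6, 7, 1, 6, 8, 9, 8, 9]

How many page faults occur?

4 → fault, frames (4)
9 → fault, frames (4 9)
4 → hit
6 → fault, frames (4 9 6)
4 → hit
1 → fault, evict 4, frames (9 6 1)
6 → hit
7 → fault, evict 9, frames (6 1 7)
1 → hit
6 → hit
8 → fault, evict 6, frames (1 7 8)
9 → fault, evict 1, frames (7 8 9)
8 → hit
9 → hit
Page faults: 7.

7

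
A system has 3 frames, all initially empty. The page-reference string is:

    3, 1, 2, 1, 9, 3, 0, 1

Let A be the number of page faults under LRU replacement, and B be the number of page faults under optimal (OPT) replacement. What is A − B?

Under LRU: F F F . F F F F → 7 faults.
Under OPT: F F F . F . F . → 5 faults.
A − B = 7 − 5 = 2.

2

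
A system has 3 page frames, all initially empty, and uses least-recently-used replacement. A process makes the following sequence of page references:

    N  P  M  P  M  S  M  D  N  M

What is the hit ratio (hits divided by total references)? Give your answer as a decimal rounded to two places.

N: miss, frames (N)
P: miss, frames (N P)
M: miss, frames (N P M)
P: hit
M: hit
S: miss, evict N, frames (P M S)
M: hit
D: miss, evict P, frames (S M D)
N: miss, evict S, frames (M D N)
M: hit
Hits: 4 of 10 references → 4/10 = 0.4000.

0.40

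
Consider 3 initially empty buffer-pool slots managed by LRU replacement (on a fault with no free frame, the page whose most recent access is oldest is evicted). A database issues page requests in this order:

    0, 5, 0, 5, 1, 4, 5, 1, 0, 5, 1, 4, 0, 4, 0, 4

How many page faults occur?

7

0 -> miss, frames {0}
5 -> miss, frames {0,5}
0 -> hit
5 -> hit
1 -> miss, frames {0,5,1}
4 -> miss, evict 0, frames {5,1,4}
5 -> hit
1 -> hit
0 -> miss, evict 4, frames {5,1,0}
5 -> hit
1 -> hit
4 -> miss, evict 0, frames {5,1,4}
0 -> miss, evict 5, frames {1,4,0}
4 -> hit
0 -> hit
4 -> hit
Page faults: 7.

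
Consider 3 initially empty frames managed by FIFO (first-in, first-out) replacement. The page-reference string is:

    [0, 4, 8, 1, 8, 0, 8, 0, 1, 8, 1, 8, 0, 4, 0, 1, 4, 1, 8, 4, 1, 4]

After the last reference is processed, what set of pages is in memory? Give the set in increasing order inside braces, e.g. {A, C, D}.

0 → fault, frames [0]
4 → fault, frames [0, 4]
8 → fault, frames [0, 4, 8]
1 → fault, evict 0, frames [4, 8, 1]
8 → hit
0 → fault, evict 4, frames [8, 1, 0]
8 → hit
0 → hit
1 → hit
8 → hit
1 → hit
8 → hit
0 → hit
4 → fault, evict 8, frames [1, 0, 4]
0 → hit
1 → hit
4 → hit
1 → hit
8 → fault, evict 1, frames [0, 4, 8]
4 → hit
1 → fault, evict 0, frames [4, 8, 1]
4 → hit

{1, 4, 8}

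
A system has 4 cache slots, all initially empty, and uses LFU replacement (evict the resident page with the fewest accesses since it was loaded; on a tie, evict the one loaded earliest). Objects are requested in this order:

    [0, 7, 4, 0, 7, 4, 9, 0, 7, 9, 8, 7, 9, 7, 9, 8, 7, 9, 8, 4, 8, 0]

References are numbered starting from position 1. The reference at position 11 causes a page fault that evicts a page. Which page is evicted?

4

pos 1: 0 → miss, frames {0}
pos 2: 7 → miss, frames {0,7}
pos 3: 4 → miss, frames {0,7,4}
pos 4: 0 → hit
pos 5: 7 → hit
pos 6: 4 → hit
pos 7: 9 → miss, frames {0,7,4,9}
pos 8: 0 → hit
pos 9: 7 → hit
pos 10: 9 → hit
pos 11: 8 → miss, evict 4, frames {0,7,9,8}
At position 11, page 4 is evicted.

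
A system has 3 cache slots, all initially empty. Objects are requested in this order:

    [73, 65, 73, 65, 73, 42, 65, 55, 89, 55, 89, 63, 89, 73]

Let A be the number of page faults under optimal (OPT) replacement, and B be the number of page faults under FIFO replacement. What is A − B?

-1

Under OPT: F F . . . F . F F . . F . . → 6 faults.
Under FIFO: F F . . . F . F F . . F . F → 7 faults.
A − B = 6 − 7 = -1.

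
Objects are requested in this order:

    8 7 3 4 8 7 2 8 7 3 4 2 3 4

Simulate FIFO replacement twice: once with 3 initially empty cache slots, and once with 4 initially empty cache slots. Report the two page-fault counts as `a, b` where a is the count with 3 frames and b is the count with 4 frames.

3 frames: F F F F F F F . . F F . . . → 9 faults.
4 frames: F F F F . . F F F F F F . . → 10 faults.
10 > 9: adding a frame increased faults — Belady's anomaly.

9, 10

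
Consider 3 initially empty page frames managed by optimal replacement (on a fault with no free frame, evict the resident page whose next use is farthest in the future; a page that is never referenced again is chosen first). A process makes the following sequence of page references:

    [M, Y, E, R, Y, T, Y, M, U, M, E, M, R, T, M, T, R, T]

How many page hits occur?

10

M: fault, frames (M)
Y: fault, frames (M Y)
E: fault, frames (M Y E)
R: fault, evict E, frames (M Y R)
Y: hit
T: fault, evict R, frames (M Y T)
Y: hit
M: hit
U: fault, evict Y, frames (M T U)
M: hit
E: fault, evict U, frames (M T E)
M: hit
R: fault, evict E, frames (M T R)
T: hit
M: hit
T: hit
R: hit
T: hit
Hits: 10.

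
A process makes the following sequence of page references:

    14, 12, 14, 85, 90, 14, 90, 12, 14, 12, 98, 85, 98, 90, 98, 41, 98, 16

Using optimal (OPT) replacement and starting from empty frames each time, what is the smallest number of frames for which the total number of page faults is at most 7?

f=1: 18 faults
f=2: 10 faults
f=3: 8 faults
f=4: 7 faults
f=5: 7 faults
f=6: 7 faults
f=7: 7 faults
Smallest f with faults ≤ 7 is 4.

4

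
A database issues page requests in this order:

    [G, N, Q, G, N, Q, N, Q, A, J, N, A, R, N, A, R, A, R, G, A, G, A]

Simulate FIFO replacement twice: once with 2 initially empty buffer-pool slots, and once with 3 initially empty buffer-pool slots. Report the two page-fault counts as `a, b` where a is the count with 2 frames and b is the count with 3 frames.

2 frames: F F F F F F . . F F F F F F F F . . F F . . → 16 faults.
3 frames: F F F . . . . . F F F . F . F . . . F . . . → 9 faults.
9 < 16: adding a frame reduced faults, as is typical.

16, 9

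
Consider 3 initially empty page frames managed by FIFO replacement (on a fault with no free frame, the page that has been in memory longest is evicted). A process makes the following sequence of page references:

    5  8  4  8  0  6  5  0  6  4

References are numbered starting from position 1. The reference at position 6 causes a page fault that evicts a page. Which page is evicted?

pos 1: 5 -> fault, frames (5)
pos 2: 8 -> fault, frames (5 8)
pos 3: 4 -> fault, frames (5 8 4)
pos 4: 8 -> hit
pos 5: 0 -> fault, evict 5, frames (8 4 0)
pos 6: 6 -> fault, evict 8, frames (4 0 6)
At position 6, page 8 is evicted.

8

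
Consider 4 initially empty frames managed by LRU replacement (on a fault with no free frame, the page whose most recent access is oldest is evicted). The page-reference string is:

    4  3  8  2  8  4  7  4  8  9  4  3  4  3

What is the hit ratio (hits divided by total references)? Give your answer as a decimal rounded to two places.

4 → fault, frames {4}
3 → fault, frames {4,3}
8 → fault, frames {4,3,8}
2 → fault, frames {4,3,8,2}
8 → hit
4 → hit
7 → fault, evict 3, frames {2,8,4,7}
4 → hit
8 → hit
9 → fault, evict 2, frames {7,4,8,9}
4 → hit
3 → fault, evict 7, frames {8,9,4,3}
4 → hit
3 → hit
Hits: 7 of 14 references → 7/14 = 0.5000.

0.50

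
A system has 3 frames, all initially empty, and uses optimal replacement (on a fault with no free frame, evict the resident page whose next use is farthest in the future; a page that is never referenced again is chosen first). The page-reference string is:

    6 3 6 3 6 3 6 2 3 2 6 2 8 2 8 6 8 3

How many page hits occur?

6 -> fault, frames [6]
3 -> fault, frames [6, 3]
6 -> hit
3 -> hit
6 -> hit
3 -> hit
6 -> hit
2 -> fault, frames [6, 3, 2]
3 -> hit
2 -> hit
6 -> hit
2 -> hit
8 -> fault, evict 3, frames [6, 2, 8]
2 -> hit
8 -> hit
6 -> hit
8 -> hit
3 -> fault, evict 8, frames [6, 2, 3]
Hits: 13.

13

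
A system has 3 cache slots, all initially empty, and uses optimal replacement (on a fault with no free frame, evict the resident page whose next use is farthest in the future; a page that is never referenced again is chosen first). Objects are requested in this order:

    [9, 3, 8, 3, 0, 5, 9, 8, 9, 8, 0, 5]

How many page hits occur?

9 → miss, frames [9]
3 → miss, frames [9, 3]
8 → miss, frames [9, 3, 8]
3 → hit
0 → miss, evict 3, frames [9, 8, 0]
5 → miss, evict 0, frames [9, 8, 5]
9 → hit
8 → hit
9 → hit
8 → hit
0 → miss, evict 8, frames [9, 5, 0]
5 → hit
Hits: 6.

6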